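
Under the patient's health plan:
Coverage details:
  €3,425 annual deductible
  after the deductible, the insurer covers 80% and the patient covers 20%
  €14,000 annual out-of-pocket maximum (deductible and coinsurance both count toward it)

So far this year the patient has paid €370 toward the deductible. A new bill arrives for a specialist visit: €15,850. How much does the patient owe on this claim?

Deductible still to meet: €3,425 − €370 = €3,055.
That leaves €15,850 − €3,055 = €12,795 for coinsurance.
Coinsurance: €12,795 × 20% = €2,559.
So the patient owes €3,055 + €2,559 = €5,614 before any cap.
Year-to-date out-of-pocket becomes €370 + €5,614 = €5,984, still under the €14,000 maximum, so no cap applies.

€5,614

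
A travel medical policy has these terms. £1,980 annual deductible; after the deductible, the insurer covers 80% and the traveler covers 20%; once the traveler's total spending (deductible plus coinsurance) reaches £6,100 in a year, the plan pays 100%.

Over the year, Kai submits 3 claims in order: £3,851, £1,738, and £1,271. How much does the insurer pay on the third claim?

Claim 1 — £3,851: £1,980 finishes the deductible; £1,871 goes to coinsurance; traveler's 20% is £374.20. Traveler owes £2,354.20 (running OOP £2,354.20). Insurer: £3,851 − £2,354.20 = £1,496.80.
Claim 2 — £1,738: deductible met; 20% of £1,738 = £347.60. Traveler owes £347.60 (running OOP £2,701.80). Plan pays £1,738 − £347.60 = £1,390.40.
Claim 3 — £1,271: deductible met; 20% of £1,271 = £254.20. Cost to traveler: £254.20. OOP to date £2,956. Plan pays £1,271 − £254.20 = £1,016.80.

£1,016.80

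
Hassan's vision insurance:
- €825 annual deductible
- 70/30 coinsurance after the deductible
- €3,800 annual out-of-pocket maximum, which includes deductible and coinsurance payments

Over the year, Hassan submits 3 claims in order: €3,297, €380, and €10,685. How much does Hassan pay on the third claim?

€2,119.40

Claim 1 (€3,297): €825 to deductible, leaving €2,472; member's 30% is €741.60. Cost to member: €1,566.60. OOP to date €1,566.60.
Claim 2 (€380): 30% coinsurance on €380 = €114. Member owes €114 (running OOP €1,680.60).
Claim 3 (€10,685): 30% coinsurance on €10,685 = €3,205.50. OOP would hit €4,886.10 > €3,800, so the cap limits the member to €3,800 − €1,680.60 = €2,119.40.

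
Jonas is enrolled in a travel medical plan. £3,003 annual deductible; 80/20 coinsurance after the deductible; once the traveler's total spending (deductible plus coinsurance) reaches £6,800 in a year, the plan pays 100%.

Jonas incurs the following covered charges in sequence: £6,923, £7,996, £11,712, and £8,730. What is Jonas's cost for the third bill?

£1,413.80

Claim 1 (£6,923): £3,003 finishes the deductible; £3,920 goes to coinsurance; coinsurance £3,920 × 20% = £784. Traveler owes £3,787 (running OOP £3,787).
Claim 2 (£7,996): deductible met; 20% of £7,996 = £1,599.20. Traveler owes £1,599.20 (running OOP £5,386.20).
Claim 3 (£11,712): deductible already satisfied, so traveler's share is 20% × £11,712 = £2,342.40. Adding that to £5,386.20 gives £7,728.60, past the £6,800 cap; traveler pays only £6,800 − £5,386.20 = £1,413.80.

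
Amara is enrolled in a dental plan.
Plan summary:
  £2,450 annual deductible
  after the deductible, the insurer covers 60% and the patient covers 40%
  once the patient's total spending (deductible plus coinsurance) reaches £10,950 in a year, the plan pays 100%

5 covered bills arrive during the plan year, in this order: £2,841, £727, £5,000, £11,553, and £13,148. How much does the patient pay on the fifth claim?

Claim 1 (£2,841): deductible takes £2,450, £391 remains; coinsurance £391 × 40% = £156.40. Patient owes £2,606.40 (running OOP £2,606.40).
Claim 2 (£727): deductible met; 40% of £727 = £290.80. Patient pays £290.80; OOP now £2,897.20.
Claim 3 (£5,000): 40% coinsurance on £5,000 = £2,000. Patient owes £2,000 (running OOP £4,897.20).
Claim 4 (£11,553): deductible already satisfied, so patient's share is 40% × £11,553 = £4,621.20. Patient owes £4,621.20 (running OOP £9,518.40).
Claim 5 (£13,148): deductible already satisfied, so patient's share is 40% × £13,148 = £5,259.20. That would push OOP to £14,777.60, over the £10,950 cap, so patient pays £10,950 − £9,518.40 = £1,431.60.

£1,431.60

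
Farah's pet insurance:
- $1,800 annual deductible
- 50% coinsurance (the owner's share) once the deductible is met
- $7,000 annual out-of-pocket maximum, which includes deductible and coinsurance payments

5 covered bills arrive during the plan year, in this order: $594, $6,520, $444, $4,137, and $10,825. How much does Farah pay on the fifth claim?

Bill 1, $594: entire amount goes to the deductible. Owner owes $594 (running OOP $594).
Bill 2, $6,520: $1,206 finishes the deductible; $5,314 goes to coinsurance; 50% of $5,314 = $2,657. Owner pays $3,863; OOP now $4,457.
Bill 3, $444: deductible already satisfied, so owner's share is 50% × $444 = $222. Cost to owner: $222. OOP to date $4,679.
Bill 4, $4,137: deductible met; 50% of $4,137 = $2,068.50. Cost to owner: $2,068.50. OOP to date $6,747.50.
Bill 5, $10,825: 50% coinsurance on $10,825 = $5,412.50. That would push OOP to $12,160, over the $7,000 cap, so owner pays $7,000 − $6,747.50 = $252.50.

$252.50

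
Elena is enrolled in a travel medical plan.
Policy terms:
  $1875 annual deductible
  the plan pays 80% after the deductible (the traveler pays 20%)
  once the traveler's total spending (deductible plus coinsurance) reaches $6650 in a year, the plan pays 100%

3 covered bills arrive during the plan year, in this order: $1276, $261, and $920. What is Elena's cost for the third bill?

#1 ($1276): entire amount goes to the deductible. Traveler pays $1276; OOP now $1276.
#2 ($261): entire amount goes to the deductible. Traveler pays $261; OOP now $1537.
#3 ($920): deductible takes $338, $582 remains; traveler's 20% is $116.40. Traveler owes $454.40 (running OOP $1991.40).

$454.40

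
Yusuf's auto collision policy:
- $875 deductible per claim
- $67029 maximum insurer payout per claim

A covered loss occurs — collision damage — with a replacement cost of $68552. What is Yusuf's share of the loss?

Less the $875 deductible: $68552 − $875 = $67677.
Since $67677 > $67029, the payout is capped at $67029.
The driver bears the rest of the original loss: $68552 − $67029 = $1523.

$1523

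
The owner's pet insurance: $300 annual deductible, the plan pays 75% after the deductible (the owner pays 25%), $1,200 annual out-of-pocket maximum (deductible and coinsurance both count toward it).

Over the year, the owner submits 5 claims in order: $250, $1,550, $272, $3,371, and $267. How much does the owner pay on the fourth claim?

$457

Bill 1, $250: entire amount goes to the deductible. Owner pays $250; OOP now $250.
Bill 2, $1,550: deductible takes $50, $1,500 remains; 25% of $1,500 = $375. Owner pays $425; OOP now $675.
Bill 3, $272: deductible met; 25% of $272 = $68. Owner pays $68; OOP now $743.
Bill 4, $3,371: deductible already satisfied, so owner's share is 25% × $3,371 = $842.75. That would push OOP to $1,585.75, over the $1,200 cap, so owner pays $1,200 − $743 = $457.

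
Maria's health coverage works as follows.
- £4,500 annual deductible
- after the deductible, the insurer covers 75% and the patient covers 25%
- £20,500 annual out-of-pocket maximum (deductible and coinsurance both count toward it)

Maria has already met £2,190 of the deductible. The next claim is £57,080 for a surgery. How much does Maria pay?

£16,002.50

£2,190 of the £4,500 deductible is already met, leaving £2,310.
The remaining £54,770 (= £57,080 − £2,310) moves to coinsurance.
Coinsurance: £54,770 × 25% = £13,692.50.
Patient responsibility before any cap: £2,310 + £13,692.50 = £16,002.50.
Cumulative spending £2,190 + £16,002.50 = £18,192.50 stays under the £20,500 maximum.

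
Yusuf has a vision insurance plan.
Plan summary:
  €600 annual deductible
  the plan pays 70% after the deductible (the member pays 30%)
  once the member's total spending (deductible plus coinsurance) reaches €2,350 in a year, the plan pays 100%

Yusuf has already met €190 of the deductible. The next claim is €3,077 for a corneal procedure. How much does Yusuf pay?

Deductible still to meet: €600 − €190 = €410.
That leaves €3,077 − €410 = €2,667 for coinsurance.
Coinsurance: €2,667 × 30% = €800.10.
That puts the member's cost at €410 + €800.10 = €1,210.10 before any cap.
Year-to-date out-of-pocket becomes €190 + €1,210.10 = €1,400.10, still under the €2,350 maximum, so no cap applies.

€1,210.10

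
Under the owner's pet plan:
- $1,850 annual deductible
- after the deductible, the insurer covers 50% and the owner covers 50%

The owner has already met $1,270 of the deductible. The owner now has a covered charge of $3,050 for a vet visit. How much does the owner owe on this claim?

$1,270 of the $1,850 deductible is already met, leaving $580.
After the $580 deductible portion, $3,050 − $580 = $2,470 is subject to coinsurance.
50% of $2,470 = $1,235 falls to the owner.
Owner responsibility: $580 + $1,235 = $1,815.

$1,815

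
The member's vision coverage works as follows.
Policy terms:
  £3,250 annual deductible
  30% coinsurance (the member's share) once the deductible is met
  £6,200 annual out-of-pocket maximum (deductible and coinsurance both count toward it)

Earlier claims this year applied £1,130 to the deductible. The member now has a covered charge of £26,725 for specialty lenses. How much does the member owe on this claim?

£5,070

£1,130 of the £3,250 deductible is already met, leaving £2,120.
After the £2,120 deductible portion, £26,725 − £2,120 = £24,605 is subject to coinsurance.
Member's 30% share of £24,605 is £7,381.50.
That puts the member's cost at £2,120 + £7,381.50 = £9,501.50 before any cap.
That would bring total out-of-pocket to £10,631.50, past the £6,200 cap. The member is capped at £6,200 − £1,130 = £5,070 on this claim.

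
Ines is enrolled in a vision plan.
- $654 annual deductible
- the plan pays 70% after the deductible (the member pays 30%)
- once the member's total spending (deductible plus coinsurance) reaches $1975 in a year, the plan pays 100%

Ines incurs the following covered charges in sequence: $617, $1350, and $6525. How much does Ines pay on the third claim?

$927.10

Claim 1 ($617): entire amount goes to the deductible. Member owes $617 (running OOP $617).
Claim 2 ($1350): $37 finishes the deductible; $1313 goes to coinsurance; 30% of $1313 = $393.90. Member owes $430.90 (running OOP $1047.90).
Claim 3 ($6525): deductible already satisfied, so member's share is 30% × $6525 = $1957.50. OOP would hit $3005.40 > $1975, so the cap limits the member to $1975 − $1047.90 = $927.10.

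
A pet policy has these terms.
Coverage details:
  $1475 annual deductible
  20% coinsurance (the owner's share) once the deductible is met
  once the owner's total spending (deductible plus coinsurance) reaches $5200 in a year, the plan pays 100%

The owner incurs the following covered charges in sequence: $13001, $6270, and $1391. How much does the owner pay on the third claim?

$165.80

Bill 1, $13001: deductible takes $1475, $11526 remains; owner's 20% is $2305.20. Owner pays $3780.20; OOP now $3780.20.
Bill 2, $6270: deductible already satisfied, so owner's share is 20% × $6270 = $1254. Owner owes $1254 (running OOP $5034.20).
Bill 3, $1391: 20% coinsurance on $1391 = $278.20. That would push OOP to $5312.40, over the $5200 cap, so owner pays $5200 − $5034.20 = $165.80.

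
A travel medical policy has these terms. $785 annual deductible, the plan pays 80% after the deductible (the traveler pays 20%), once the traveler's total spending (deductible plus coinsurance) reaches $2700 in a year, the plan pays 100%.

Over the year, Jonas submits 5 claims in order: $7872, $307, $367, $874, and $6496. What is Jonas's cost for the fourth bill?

#1 ($7872): $785 to deductible, leaving $7087; 20% of $7087 = $1417.40. Traveler owes $2202.40 (running OOP $2202.40).
#2 ($307): deductible already satisfied, so traveler's share is 20% × $307 = $61.40. Traveler owes $61.40 (running OOP $2263.80).
#3 ($367): deductible already satisfied, so traveler's share is 20% × $367 = $73.40. Traveler pays $73.40; OOP now $2337.20.
#4 ($874): deductible met; 20% of $874 = $174.80. Cost to traveler: $174.80. OOP to date $2512.

$174.80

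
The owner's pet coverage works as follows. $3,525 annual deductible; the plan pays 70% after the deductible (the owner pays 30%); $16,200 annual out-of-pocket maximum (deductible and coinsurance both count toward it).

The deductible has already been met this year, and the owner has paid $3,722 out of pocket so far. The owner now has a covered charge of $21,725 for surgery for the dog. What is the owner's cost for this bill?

With the deductible met, the entire $21,725 is subject to coinsurance.
Owner's 30% share of $21,725 is $6,517.50.
Total out-of-pocket so far would be $3,722 + $6,517.50 = $10,239.50, below the $16,200 cap — no reduction.

$6,517.50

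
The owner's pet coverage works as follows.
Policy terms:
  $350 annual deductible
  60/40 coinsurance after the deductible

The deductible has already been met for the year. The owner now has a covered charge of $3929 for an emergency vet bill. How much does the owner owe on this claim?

The deductible is already satisfied, so the full bill goes to coinsurance.
Coinsurance: $3929 × 40% = $1571.60.

$1571.60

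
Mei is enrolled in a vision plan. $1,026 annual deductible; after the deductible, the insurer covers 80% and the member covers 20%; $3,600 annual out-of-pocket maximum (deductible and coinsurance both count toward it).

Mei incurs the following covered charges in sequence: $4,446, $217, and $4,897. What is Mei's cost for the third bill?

Bill 1, $4,446: $1,026 finishes the deductible; $3,420 goes to coinsurance; coinsurance $3,420 × 20% = $684. Member owes $1,710 (running OOP $1,710).
Bill 2, $217: deductible already satisfied, so member's share is 20% × $217 = $43.40. Member owes $43.40 (running OOP $1,753.40).
Bill 3, $4,897: deductible met; 20% of $4,897 = $979.40. Cost to member: $979.40. OOP to date $2,732.80.

$979.40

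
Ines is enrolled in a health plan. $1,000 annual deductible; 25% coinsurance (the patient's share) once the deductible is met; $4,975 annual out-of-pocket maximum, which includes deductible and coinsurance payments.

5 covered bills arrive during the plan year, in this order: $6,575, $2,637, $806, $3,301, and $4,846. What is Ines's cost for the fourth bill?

$825.25

Claim 1 — $6,575: $1,000 to deductible, leaving $5,575; coinsurance $5,575 × 25% = $1,393.75. Cost to patient: $2,393.75. OOP to date $2,393.75.
Claim 2 — $2,637: deductible already satisfied, so patient's share is 25% × $2,637 = $659.25. Patient owes $659.25 (running OOP $3,053).
Claim 3 — $806: deductible already satisfied, so patient's share is 25% × $806 = $201.50. Cost to patient: $201.50. OOP to date $3,254.50.
Claim 4 — $3,301: deductible already satisfied, so patient's share is 25% × $3,301 = $825.25. Patient pays $825.25; OOP now $4,079.75.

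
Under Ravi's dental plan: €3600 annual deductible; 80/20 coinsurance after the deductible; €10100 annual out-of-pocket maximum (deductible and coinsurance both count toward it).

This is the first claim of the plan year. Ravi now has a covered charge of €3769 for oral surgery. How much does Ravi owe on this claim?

€3633.80

Deductible not yet touched, so the first €3600 of the bill goes to the deductible.
The remaining €169 (= €3769 − €3600) moves to coinsurance.
20% of €169 = €33.80 falls to the patient.
That puts the patient's cost at €3600 + €33.80 = €3633.80 before any cap.
Total out-of-pocket so far would be €0 + €3633.80 = €3633.80, below the €10100 cap — no reduction.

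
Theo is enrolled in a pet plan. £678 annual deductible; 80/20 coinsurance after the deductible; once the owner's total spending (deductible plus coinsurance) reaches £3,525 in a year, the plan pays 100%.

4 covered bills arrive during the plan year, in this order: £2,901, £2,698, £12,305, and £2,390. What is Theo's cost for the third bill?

£1,862.80

Claim 1 — £2,901: £678 to deductible, leaving £2,223; 20% of £2,223 = £444.60. Owner pays £1,122.60; OOP now £1,122.60.
Claim 2 — £2,698: deductible already satisfied, so owner's share is 20% × £2,698 = £539.60. Cost to owner: £539.60. OOP to date £1,662.20.
Claim 3 — £12,305: 20% coinsurance on £12,305 = £2,461. Adding that to £1,662.20 gives £4,123.20, past the £3,525 cap; owner pays only £3,525 − £1,662.20 = £1,862.80.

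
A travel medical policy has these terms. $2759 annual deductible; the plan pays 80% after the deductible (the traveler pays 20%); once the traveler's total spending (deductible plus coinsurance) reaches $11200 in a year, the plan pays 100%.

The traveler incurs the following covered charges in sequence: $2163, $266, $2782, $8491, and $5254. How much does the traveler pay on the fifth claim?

Bill 1, $2163: fully absorbed by the deductible. Traveler owes $2163 (running OOP $2163).
Bill 2, $266: fully absorbed by the deductible. Traveler pays $266; OOP now $2429.
Bill 3, $2782: $330 to deductible, leaving $2452; traveler's 20% is $490.40. Traveler pays $820.40; OOP now $3249.40.
Bill 4, $8491: deductible already satisfied, so traveler's share is 20% × $8491 = $1698.20. Traveler pays $1698.20; OOP now $4947.60.
Bill 5, $5254: deductible met; 20% of $5254 = $1050.80. Cost to traveler: $1050.80. OOP to date $5998.40.

$1050.80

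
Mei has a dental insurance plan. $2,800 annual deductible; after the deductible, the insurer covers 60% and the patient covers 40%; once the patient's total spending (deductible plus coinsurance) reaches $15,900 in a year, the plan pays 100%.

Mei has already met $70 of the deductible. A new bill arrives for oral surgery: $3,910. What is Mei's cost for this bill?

Remaining deductible: $2,800 − $70 = $2,730.
After the $2,730 deductible portion, $3,910 − $2,730 = $1,180 is subject to coinsurance.
Coinsurance: $1,180 × 40% = $472.
So the patient owes $2,730 + $472 = $3,202 before any cap.
Total out-of-pocket so far would be $70 + $3,202 = $3,272, below the $15,900 cap — no reduction.

$3,202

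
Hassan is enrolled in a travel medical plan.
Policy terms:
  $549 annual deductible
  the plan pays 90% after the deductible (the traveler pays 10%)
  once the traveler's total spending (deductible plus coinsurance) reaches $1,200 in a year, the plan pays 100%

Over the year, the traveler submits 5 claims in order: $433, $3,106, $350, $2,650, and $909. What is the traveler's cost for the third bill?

Bill 1, $433: entire amount goes to the deductible. Traveler pays $433; OOP now $433.
Bill 2, $3,106: $116 finishes the deductible; $2,990 goes to coinsurance; traveler's 10% is $299. Traveler pays $415; OOP now $848.
Bill 3, $350: deductible met; 10% of $350 = $35. Traveler owes $35 (running OOP $883).

$35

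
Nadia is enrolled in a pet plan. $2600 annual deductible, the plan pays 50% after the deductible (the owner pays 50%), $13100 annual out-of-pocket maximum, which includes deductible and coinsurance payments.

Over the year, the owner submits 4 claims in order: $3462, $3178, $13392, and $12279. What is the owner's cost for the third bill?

$6696

Claim 1 — $3462: $2600 to deductible, leaving $862; owner's 50% is $431. Owner owes $3031 (running OOP $3031).
Claim 2 — $3178: deductible met; 50% of $3178 = $1589. Owner pays $1589; OOP now $4620.
Claim 3 — $13392: deductible already satisfied, so owner's share is 50% × $13392 = $6696. Cost to owner: $6696. OOP to date $11316.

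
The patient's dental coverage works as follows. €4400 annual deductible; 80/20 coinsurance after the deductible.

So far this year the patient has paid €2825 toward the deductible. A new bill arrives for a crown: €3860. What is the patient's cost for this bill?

€2032

€2825 of the €4400 deductible is already met, leaving €1575.
After the €1575 deductible portion, €3860 − €1575 = €2285 is subject to coinsurance.
Coinsurance: €2285 × 20% = €457.
That puts the patient's cost at €1575 + €457 = €2032.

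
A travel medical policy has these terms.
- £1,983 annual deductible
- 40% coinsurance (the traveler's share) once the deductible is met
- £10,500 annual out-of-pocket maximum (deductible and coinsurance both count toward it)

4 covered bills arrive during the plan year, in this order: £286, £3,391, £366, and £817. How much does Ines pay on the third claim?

£146.40

Claim 1 (£286): all of it applies to the deductible. Traveler pays £286; OOP now £286.
Claim 2 (£3,391): £1,697 finishes the deductible; £1,694 goes to coinsurance; coinsurance £1,694 × 40% = £677.60. Cost to traveler: £2,374.60. OOP to date £2,660.60.
Claim 3 (£366): 40% coinsurance on £366 = £146.40. Cost to traveler: £146.40. OOP to date £2,807.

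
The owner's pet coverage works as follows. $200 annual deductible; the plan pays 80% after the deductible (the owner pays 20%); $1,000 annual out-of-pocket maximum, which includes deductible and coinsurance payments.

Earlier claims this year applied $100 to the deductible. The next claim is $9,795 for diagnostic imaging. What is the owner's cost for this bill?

Deductible still to meet: $200 − $100 = $100.
The remaining $9,695 (= $9,795 − $100) moves to coinsurance.
20% of $9,695 = $1,939 falls to the owner.
So the owner owes $100 + $1,939 = $2,039 before any cap.
Year-to-date out-of-pocket would reach $100 + $2,039 = $2,139, above the $1,000 maximum, so the owner pays only $1,000 − $100 = $900.

$900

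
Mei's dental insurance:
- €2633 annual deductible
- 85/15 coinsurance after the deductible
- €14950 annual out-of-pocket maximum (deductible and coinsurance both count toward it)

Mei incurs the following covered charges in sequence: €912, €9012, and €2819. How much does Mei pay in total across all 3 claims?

#1 (€912): all of it applies to the deductible. Cost to patient: €912. OOP to date €912.
#2 (€9012): €1721 to deductible, leaving €7291; coinsurance €7291 × 15% = €1093.65. Patient pays €2814.65; OOP now €3726.65.
#3 (€2819): deductible met; 15% of €2819 = €422.85. Cost to patient: €422.85. OOP to date €4149.50.
Summing the patient's payments: €912 + €2814.65 + €422.85 = €4149.50.

€4149.50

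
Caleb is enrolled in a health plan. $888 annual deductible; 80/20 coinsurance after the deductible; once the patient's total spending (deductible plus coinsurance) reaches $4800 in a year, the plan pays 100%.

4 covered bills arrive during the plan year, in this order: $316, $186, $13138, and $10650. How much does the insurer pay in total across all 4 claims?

Bill 1, $316: entire amount goes to the deductible. Patient owes $316 (running OOP $316). Insurer: $316 − $316 = $0.
Bill 2, $186: entire amount goes to the deductible. Cost to patient: $186. OOP to date $502. Plan pays $186 − $186 = $0.
Bill 3, $13138: $386 to deductible, leaving $12752; 20% of $12752 = $2550.40. Cost to patient: $2936.40. OOP to date $3438.40. Insurer: $13138 − $2936.40 = $10201.60.
Bill 4, $10650: 20% coinsurance on $10650 = $2130. That would push OOP to $5568.40, over the $4800 cap, so patient pays $4800 − $3438.40 = $1361.60. Plan pays $10650 − $1361.60 = $9288.40.
Insurer total = bills − patient's total = $24290 − $4800 = $19490.

$19490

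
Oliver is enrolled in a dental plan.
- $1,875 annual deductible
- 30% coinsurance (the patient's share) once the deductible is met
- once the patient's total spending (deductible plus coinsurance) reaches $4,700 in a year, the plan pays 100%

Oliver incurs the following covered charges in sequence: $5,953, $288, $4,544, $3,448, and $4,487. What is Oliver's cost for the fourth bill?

$152

Claim 1 — $5,953: $1,875 to deductible, leaving $4,078; coinsurance $4,078 × 30% = $1,223.40. Patient pays $3,098.40; OOP now $3,098.40.
Claim 2 — $288: deductible already satisfied, so patient's share is 30% × $288 = $86.40. Cost to patient: $86.40. OOP to date $3,184.80.
Claim 3 — $4,544: deductible met; 30% of $4,544 = $1,363.20. Patient owes $1,363.20 (running OOP $4,548).
Claim 4 — $3,448: 30% coinsurance on $3,448 = $1,034.40. That would push OOP to $5,582.40, over the $4,700 cap, so patient pays $4,700 − $4,548 = $152.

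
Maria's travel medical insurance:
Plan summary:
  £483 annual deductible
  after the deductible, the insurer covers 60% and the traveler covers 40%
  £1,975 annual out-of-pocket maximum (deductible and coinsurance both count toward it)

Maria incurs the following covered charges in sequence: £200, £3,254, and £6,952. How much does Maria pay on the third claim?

£303.60

#1 (£200): all of it applies to the deductible. Cost to traveler: £200. OOP to date £200.
#2 (£3,254): deductible takes £283, £2,971 remains; traveler's 40% is £1,188.40. Traveler owes £1,471.40 (running OOP £1,671.40).
#3 (£6,952): deductible already satisfied, so traveler's share is 40% × £6,952 = £2,780.80. Adding that to £1,671.40 gives £4,452.20, past the £1,975 cap; traveler pays only £1,975 − £1,671.40 = £303.60.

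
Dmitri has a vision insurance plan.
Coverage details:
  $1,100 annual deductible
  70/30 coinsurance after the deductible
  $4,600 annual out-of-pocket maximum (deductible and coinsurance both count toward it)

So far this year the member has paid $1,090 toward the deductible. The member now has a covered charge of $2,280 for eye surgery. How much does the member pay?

Remaining deductible: $1,100 − $1,090 = $10.
The remaining $2,270 (= $2,280 − $10) moves to coinsurance.
30% of $2,270 = $681 falls to the member.
Member responsibility before any cap: $10 + $681 = $691.
Total out-of-pocket so far would be $1,090 + $691 = $1,781, below the $4,600 cap — no reduction.

$691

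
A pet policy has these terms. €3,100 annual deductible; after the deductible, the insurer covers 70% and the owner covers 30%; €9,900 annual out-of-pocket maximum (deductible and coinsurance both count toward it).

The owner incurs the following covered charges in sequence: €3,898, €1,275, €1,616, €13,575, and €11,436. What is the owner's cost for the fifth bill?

€1,620.80

Bill 1, €3,898: deductible takes €3,100, €798 remains; owner's 30% is €239.40. Owner pays €3,339.40; OOP now €3,339.40.
Bill 2, €1,275: deductible already satisfied, so owner's share is 30% × €1,275 = €382.50. Owner pays €382.50; OOP now €3,721.90.
Bill 3, €1,616: deductible already satisfied, so owner's share is 30% × €1,616 = €484.80. Owner owes €484.80 (running OOP €4,206.70).
Bill 4, €13,575: 30% coinsurance on €13,575 = €4,072.50. Owner owes €4,072.50 (running OOP €8,279.20).
Bill 5, €11,436: 30% coinsurance on €11,436 = €3,430.80. OOP would hit €11,710 > €9,900, so the cap limits the owner to €9,900 − €8,279.20 = €1,620.80.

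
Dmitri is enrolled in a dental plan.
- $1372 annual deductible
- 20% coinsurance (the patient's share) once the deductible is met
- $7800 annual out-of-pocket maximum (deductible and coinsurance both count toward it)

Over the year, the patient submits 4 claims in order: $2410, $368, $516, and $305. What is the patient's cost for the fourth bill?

$61

Claim 1 ($2410): deductible takes $1372, $1038 remains; patient's 20% is $207.60. Patient owes $1579.60 (running OOP $1579.60).
Claim 2 ($368): deductible met; 20% of $368 = $73.60. Patient pays $73.60; OOP now $1653.20.
Claim 3 ($516): 20% coinsurance on $516 = $103.20. Cost to patient: $103.20. OOP to date $1756.40.
Claim 4 ($305): 20% coinsurance on $305 = $61. Cost to patient: $61. OOP to date $1817.40.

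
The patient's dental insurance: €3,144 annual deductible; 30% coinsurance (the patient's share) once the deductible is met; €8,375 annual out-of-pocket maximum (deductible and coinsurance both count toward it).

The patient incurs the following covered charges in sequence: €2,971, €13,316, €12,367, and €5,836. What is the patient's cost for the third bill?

Claim 1 (€2,971): all of it applies to the deductible. Patient pays €2,971; OOP now €2,971.
Claim 2 (€13,316): €173 finishes the deductible; €13,143 goes to coinsurance; coinsurance €13,143 × 30% = €3,942.90. Cost to patient: €4,115.90. OOP to date €7,086.90.
Claim 3 (€12,367): 30% coinsurance on €12,367 = €3,710.10. Adding that to €7,086.90 gives €10,797, past the €8,375 cap; patient pays only €8,375 − €7,086.90 = €1,288.10.

€1,288.10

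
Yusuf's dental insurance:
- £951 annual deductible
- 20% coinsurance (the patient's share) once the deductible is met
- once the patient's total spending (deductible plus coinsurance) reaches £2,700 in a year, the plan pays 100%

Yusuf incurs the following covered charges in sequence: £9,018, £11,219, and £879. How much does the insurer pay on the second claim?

£11,083.40

Bill 1, £9,018: deductible takes £951, £8,067 remains; 20% of £8,067 = £1,613.40. Patient owes £2,564.40 (running OOP £2,564.40). Plan pays £9,018 − £2,564.40 = £6,453.60.
Bill 2, £11,219: deductible met; 20% of £11,219 = £2,243.80. That would push OOP to £4,808.20, over the £2,700 cap, so patient pays £2,700 − £2,564.40 = £135.60. Plan pays £11,219 − £135.60 = £11,083.40.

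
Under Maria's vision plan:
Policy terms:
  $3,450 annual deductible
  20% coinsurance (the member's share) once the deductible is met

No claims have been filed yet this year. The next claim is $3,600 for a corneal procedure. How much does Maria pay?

Nothing has been paid toward the $3,450 deductible, so the first $3,450 of this charge is applied there.
That leaves $3,600 − $3,450 = $150 for coinsurance.
Member's 20% share of $150 is $30.
Member responsibility: $3,450 + $30 = $3,480.

$3,480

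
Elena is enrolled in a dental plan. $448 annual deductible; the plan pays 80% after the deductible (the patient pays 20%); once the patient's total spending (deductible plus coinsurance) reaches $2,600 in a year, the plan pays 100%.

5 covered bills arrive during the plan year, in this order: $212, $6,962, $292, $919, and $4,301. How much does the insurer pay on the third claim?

Bill 1, $212: fully absorbed by the deductible. Cost to patient: $212. OOP to date $212. Plan pays $212 − $212 = $0.
Bill 2, $6,962: $236 finishes the deductible; $6,726 goes to coinsurance; coinsurance $6,726 × 20% = $1,345.20. Patient pays $1,581.20; OOP now $1,793.20. Plan pays $6,962 − $1,581.20 = $5,380.80.
Bill 3, $292: deductible met; 20% of $292 = $58.40. Patient owes $58.40 (running OOP $1,851.60). Plan pays $292 − $58.40 = $233.60.

$233.60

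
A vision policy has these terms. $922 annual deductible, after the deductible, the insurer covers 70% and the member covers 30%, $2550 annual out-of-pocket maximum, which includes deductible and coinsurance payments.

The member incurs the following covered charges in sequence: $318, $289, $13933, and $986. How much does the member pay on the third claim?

$1943

#1 ($318): all of it applies to the deductible. Cost to member: $318. OOP to date $318.
#2 ($289): all of it applies to the deductible. Member pays $289; OOP now $607.
#3 ($13933): $315 finishes the deductible; $13618 goes to coinsurance; 30% of $13618 = $4085.40. Deductible plus coinsurance: $315 + $4085.40 = $4400.40. OOP would hit $5007.40 > $2550, so the cap limits the member to $2550 − $607 = $1943.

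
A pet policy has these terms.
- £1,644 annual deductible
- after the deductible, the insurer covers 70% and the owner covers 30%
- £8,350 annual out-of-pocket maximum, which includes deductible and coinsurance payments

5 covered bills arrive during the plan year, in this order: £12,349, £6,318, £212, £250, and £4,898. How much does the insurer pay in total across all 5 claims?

£15,677

Claim 1 (£12,349): £1,644 to deductible, leaving £10,705; coinsurance £10,705 × 30% = £3,211.50. Owner owes £4,855.50 (running OOP £4,855.50). Insurer: £12,349 − £4,855.50 = £7,493.50.
Claim 2 (£6,318): 30% coinsurance on £6,318 = £1,895.40. Owner owes £1,895.40 (running OOP £6,750.90). Insurer: £6,318 − £1,895.40 = £4,422.60.
Claim 3 (£212): 30% coinsurance on £212 = £63.60. Cost to owner: £63.60. OOP to date £6,814.50. Plan pays £212 − £63.60 = £148.40.
Claim 4 (£250): 30% coinsurance on £250 = £75. Owner owes £75 (running OOP £6,889.50). Insurer: £250 − £75 = £175.
Claim 5 (£4,898): 30% coinsurance on £4,898 = £1,469.40. OOP would hit £8,358.90 > £8,350, so the cap limits the owner to £8,350 − £6,889.50 = £1,460.50. Plan pays £4,898 − £1,460.50 = £3,437.50.
Insurer total = bills − owner's total = £24,027 − £8,350 = £15,677.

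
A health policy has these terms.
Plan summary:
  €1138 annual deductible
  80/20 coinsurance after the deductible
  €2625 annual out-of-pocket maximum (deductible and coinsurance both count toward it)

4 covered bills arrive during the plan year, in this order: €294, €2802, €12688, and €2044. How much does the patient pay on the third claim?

€1095.40

#1 (€294): all of it applies to the deductible. Patient pays €294; OOP now €294.
#2 (€2802): €844 to deductible, leaving €1958; 20% of €1958 = €391.60. Cost to patient: €1235.60. OOP to date €1529.60.
#3 (€12688): 20% coinsurance on €12688 = €2537.60. OOP would hit €4067.20 > €2625, so the cap limits the patient to €2625 − €1529.60 = €1095.40.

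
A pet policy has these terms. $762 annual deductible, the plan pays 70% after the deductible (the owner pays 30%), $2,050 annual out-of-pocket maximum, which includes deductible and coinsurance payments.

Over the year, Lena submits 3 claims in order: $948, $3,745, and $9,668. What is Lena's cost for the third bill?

$108.70

Claim 1 ($948): deductible takes $762, $186 remains; owner's 30% is $55.80. Owner owes $817.80 (running OOP $817.80).
Claim 2 ($3,745): 30% coinsurance on $3,745 = $1,123.50. Owner pays $1,123.50; OOP now $1,941.30.
Claim 3 ($9,668): deductible already satisfied, so owner's share is 30% × $9,668 = $2,900.40. Adding that to $1,941.30 gives $4,841.70, past the $2,050 cap; owner pays only $2,050 − $1,941.30 = $108.70.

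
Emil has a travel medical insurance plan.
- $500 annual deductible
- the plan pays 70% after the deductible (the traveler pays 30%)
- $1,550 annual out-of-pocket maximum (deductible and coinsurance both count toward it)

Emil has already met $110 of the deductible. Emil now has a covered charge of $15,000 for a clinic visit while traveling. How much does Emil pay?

$1,440

Deductible still to meet: $500 − $110 = $390.
After the $390 deductible portion, $15,000 − $390 = $14,610 is subject to coinsurance.
30% of $14,610 = $4,383 falls to the traveler.
That puts the traveler's cost at $390 + $4,383 = $4,773 before any cap.
That would bring total out-of-pocket to $4,883, past the $1,550 cap. The traveler is capped at $1,550 − $110 = $1,440 on this claim.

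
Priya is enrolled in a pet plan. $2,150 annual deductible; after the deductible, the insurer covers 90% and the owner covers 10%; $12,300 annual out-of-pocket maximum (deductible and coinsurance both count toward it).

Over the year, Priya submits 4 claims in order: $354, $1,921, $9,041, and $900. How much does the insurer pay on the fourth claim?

$810

Claim 1 — $354: fully absorbed by the deductible. Owner owes $354 (running OOP $354). Plan pays $354 − $354 = $0.
Claim 2 — $1,921: $1,796 finishes the deductible; $125 goes to coinsurance; coinsurance $125 × 10% = $12.50. Cost to owner: $1,808.50. OOP to date $2,162.50. Insurer: $1,921 − $1,808.50 = $112.50.
Claim 3 — $9,041: deductible already satisfied, so owner's share is 10% × $9,041 = $904.10. Cost to owner: $904.10. OOP to date $3,066.60. Plan pays $9,041 − $904.10 = $8,136.90.
Claim 4 — $900: deductible already satisfied, so owner's share is 10% × $900 = $90. Owner owes $90 (running OOP $3,156.60). Insurer: $900 − $90 = $810.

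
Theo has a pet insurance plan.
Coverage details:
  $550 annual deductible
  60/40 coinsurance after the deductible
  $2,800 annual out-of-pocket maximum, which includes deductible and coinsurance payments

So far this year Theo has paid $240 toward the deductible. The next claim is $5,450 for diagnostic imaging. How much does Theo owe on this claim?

$2,366

Remaining deductible: $550 − $240 = $310.
After the $310 deductible portion, $5,450 − $310 = $5,140 is subject to coinsurance.
Coinsurance: $5,140 × 40% = $2,056.
That puts the owner's cost at $310 + $2,056 = $2,366 before any cap.
Total out-of-pocket so far would be $240 + $2,366 = $2,606, below the $2,800 cap — no reduction.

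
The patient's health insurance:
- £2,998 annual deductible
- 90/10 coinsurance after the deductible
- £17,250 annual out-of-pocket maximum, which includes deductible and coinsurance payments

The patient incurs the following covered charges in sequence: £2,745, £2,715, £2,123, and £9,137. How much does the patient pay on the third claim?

Claim 1 (£2,745): fully absorbed by the deductible. Patient owes £2,745 (running OOP £2,745).
Claim 2 (£2,715): £253 to deductible, leaving £2,462; patient's 10% is £246.20. Patient pays £499.20; OOP now £3,244.20.
Claim 3 (£2,123): 10% coinsurance on £2,123 = £212.30. Patient owes £212.30 (running OOP £3,456.50).

£212.30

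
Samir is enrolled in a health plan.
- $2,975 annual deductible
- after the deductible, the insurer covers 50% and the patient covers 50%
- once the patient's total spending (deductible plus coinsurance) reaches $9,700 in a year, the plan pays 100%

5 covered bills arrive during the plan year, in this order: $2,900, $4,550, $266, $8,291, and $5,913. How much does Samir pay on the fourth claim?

Claim 1 ($2,900): fully absorbed by the deductible. Patient owes $2,900 (running OOP $2,900).
Claim 2 ($4,550): $75 finishes the deductible; $4,475 goes to coinsurance; coinsurance $4,475 × 50% = $2,237.50. Cost to patient: $2,312.50. OOP to date $5,212.50.
Claim 3 ($266): deductible already satisfied, so patient's share is 50% × $266 = $133. Patient pays $133; OOP now $5,345.50.
Claim 4 ($8,291): deductible met; 50% of $8,291 = $4,145.50. Patient pays $4,145.50; OOP now $9,491.

$4,145.50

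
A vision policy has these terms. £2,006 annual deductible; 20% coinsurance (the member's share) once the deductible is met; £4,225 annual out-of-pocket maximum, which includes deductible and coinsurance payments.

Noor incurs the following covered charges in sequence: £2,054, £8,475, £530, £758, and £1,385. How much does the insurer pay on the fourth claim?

Claim 1 (£2,054): £2,006 to deductible, leaving £48; coinsurance £48 × 20% = £9.60. Member pays £2,015.60; OOP now £2,015.60. Plan pays £2,054 − £2,015.60 = £38.40.
Claim 2 (£8,475): 20% coinsurance on £8,475 = £1,695. Member owes £1,695 (running OOP £3,710.60). Plan pays £8,475 − £1,695 = £6,780.
Claim 3 (£530): deductible met; 20% of £530 = £106. Cost to member: £106. OOP to date £3,816.60. Insurer: £530 − £106 = £424.
Claim 4 (£758): deductible already satisfied, so member's share is 20% × £758 = £151.60. Member owes £151.60 (running OOP £3,968.20). Insurer: £758 − £151.60 = £606.40.

£606.40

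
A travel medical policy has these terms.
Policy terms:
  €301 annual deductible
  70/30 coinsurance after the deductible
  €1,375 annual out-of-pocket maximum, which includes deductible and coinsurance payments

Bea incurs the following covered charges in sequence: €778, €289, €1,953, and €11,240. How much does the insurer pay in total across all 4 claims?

Bill 1, €778: €301 finishes the deductible; €477 goes to coinsurance; coinsurance €477 × 30% = €143.10. Cost to traveler: €444.10. OOP to date €444.10. Insurer: €778 − €444.10 = €333.90.
Bill 2, €289: deductible already satisfied, so traveler's share is 30% × €289 = €86.70. Cost to traveler: €86.70. OOP to date €530.80. Insurer: €289 − €86.70 = €202.30.
Bill 3, €1,953: deductible already satisfied, so traveler's share is 30% × €1,953 = €585.90. Cost to traveler: €585.90. OOP to date €1,116.70. Plan pays €1,953 − €585.90 = €1,367.10.
Bill 4, €11,240: deductible met; 30% of €11,240 = €3,372. OOP would hit €4,488.70 > €1,375, so the cap limits the traveler to €1,375 − €1,116.70 = €258.30. Plan pays €11,240 − €258.30 = €10,981.70.
Insurer total: €333.90 + €202.30 + €1,367.10 + €10,981.70 = €12,885.

€12,885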